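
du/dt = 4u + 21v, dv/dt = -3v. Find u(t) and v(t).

u(t) = -3C_1e^(-3t) - C_2e^(4t), v(t) = C_1e^(-3t)

Coefficient matrix A = [[4, 21], [0, -3]].
Characteristic polynomial det(A - λI) = λ^2 - λ - 12 = 0.
Eigenvalues λ = -3, 4.
For λ=-3: (A-λI) row 1 is [7, 21], so an eigenvector is (-3, 1).
For λ=4: (A-λI) row 1 is [0, 21], so an eigenvector is (-1, 0).
General solution: C_1e^(-3t)(-3,1) + C_2e^(4t)(-1,0).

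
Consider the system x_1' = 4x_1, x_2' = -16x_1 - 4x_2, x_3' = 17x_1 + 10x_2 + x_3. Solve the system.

x_1(t) = -C_3e^(4t), x_2(t) = C_1e^(-4t) + 2C_3e^(4t), x_3(t) = -2C_1e^(-4t) + C_2e^(t) + C_3e^(4t)

Coefficient matrix A = [[4, 0, 0], [-16, -4, 0], [17, 10, 1]].
det(A - λI) = 0 gives eigenvalues λ = -4, 1, 4.
For λ=-4: eigenvector (0,1,-2).
For λ=1: eigenvector (0,0,1).
For λ=4: eigenvector (-1,2,1).
General solution: C_1e^(-4t)(0,1,-2) + C_2e^(t)(0,0,1) + C_3e^(4t)(-1,2,1).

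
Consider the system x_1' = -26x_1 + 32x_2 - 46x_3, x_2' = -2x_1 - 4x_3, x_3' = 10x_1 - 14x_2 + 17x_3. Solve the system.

Coefficient matrix A = [[-26, 32, -46], [-2, 0, -4], [10, -14, 17]].
det(A - λI) = 0 gives eigenvalues λ = -2, -4, -3.
For λ=-2: eigenvector (9,1,-4).
For λ=-4: eigenvector (-14,-1,6).
For λ=-3: eigenvector (-2,0,1).
General solution: C_1e^(-2t)(9,1,-4) + C_2e^(-4t)(-14,-1,6) + C_3e^(-3t)(-2,0,1).

x_1(t) = 9C_1e^(-2t) - 14C_2e^(-4t) - 2C_3e^(-3t), x_2(t) = C_1e^(-2t) - C_2e^(-4t), x_3(t) = -4C_1e^(-2t) + 6C_2e^(-4t) + C_3e^(-3t)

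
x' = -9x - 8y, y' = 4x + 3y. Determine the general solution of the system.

Coefficient matrix A = [[-9, -8], [4, 3]].
Characteristic polynomial det(A - λI) = λ^2 + 6λ + 5 = 0.
Eigenvalues λ = -5, -1.
For λ=-5: (A-λI) row 1 is [-4, -8], so an eigenvector is (-2, 1).
For λ=-1: (A-λI) row 1 is [-8, -8], so an eigenvector is (-1, 1).
General solution: K_1e^(-5t)(-2,1) + K_2e^(-t)(-1,1).

x(t) = -2K_1e^(-5t) - K_2e^(-t), y(t) = K_1e^(-5t) + K_2e^(-t)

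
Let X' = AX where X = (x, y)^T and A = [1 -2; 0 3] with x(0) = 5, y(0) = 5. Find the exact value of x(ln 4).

A = [[1,-2],[0,3]]; eigenvalues λ = 3, 1.
Eigenvectors: (1,-1) for λ=3, (-1,0) for λ=1.
From the initial condition, c_1 = -5, c_2 = -10.
x(ln 4) = (-5)(4^3)(1) + (-10)(4^1)(-1) = -280.

-280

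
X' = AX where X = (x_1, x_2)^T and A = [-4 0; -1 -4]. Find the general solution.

Coefficient matrix A = [[-4, 0], [-1, -4]].
Characteristic polynomial det(A - λI) = λ^2 + 8λ + 16 = 0.
Single eigenvalue λ = -4 with algebraic multiplicity 2.
Eigenvector v = (0,-1); generalized eigenvector w with (A-λI)w=v is (1,1).
General solution: e^(-4t)[C_1·v + C_2·(t·v + w)].

x_1(t) = C_2e^(-4t), x_2(t) = -C_1e^(-4t) - C_2te^(-4t) + C_2e^(-4t)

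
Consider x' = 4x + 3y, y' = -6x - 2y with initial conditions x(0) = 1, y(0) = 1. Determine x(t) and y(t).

x(t) = 2e^(t)sin(3t) + e^(t)cos(3t), y(t) = -3e^(t)sin(3t) + e^(t)cos(3t)

Coefficient matrix A = [[4, 3], [-6, -2]].
Characteristic polynomial det(A - λI) = λ^2 - 2λ + 10 = 0.
Eigenvalues λ = 1 ± 3i (complex conjugate pair).
For λ=1+3i: an eigenvector is (1,-1) - i(0,-1) = (1, -1 + i).
A real fundamental pair from Re and Im of e^((1+3i)t)v: X_1 = e^(t)(cos(3t)·(1,-1) + sin(3t)·(0,-1)), X_2 = e^(t)(sin(3t)·(1,-1) - cos(3t)·(0,-1)).
General solution: C_1X_1 + C_2X_2.
Applying x(0)=1, y(0)=1 gives C_1=1, C_2=2.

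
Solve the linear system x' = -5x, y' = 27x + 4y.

x(t) = C_1e^(-5t), y(t) = -3C_1e^(-5t) - C_2e^(4t)

Coefficient matrix A = [[-5, 0], [27, 4]].
Characteristic polynomial det(A - λI) = λ^2 + λ - 20 = 0.
Eigenvalues λ = -5, 4.
For λ=-5: (A-λI) row 2 is [27, 9], so an eigenvector is (1, -3).
For λ=4: (A-λI) row 1 is [-9, 0], so an eigenvector is (0, -1).
General solution: C_1e^(-5t)(1,-3) + C_2e^(4t)(0,-1).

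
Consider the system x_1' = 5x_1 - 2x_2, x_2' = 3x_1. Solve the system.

x_1(t) = -c_1e^(3t) + 2c_2e^(2t), x_2(t) = -c_1e^(3t) + 3c_2e^(2t)

Coefficient matrix A = [[5, -2], [3, 0]].
Characteristic polynomial det(A - λI) = λ^2 - 5λ + 6 = 0.
Eigenvalues λ = 3, 2.
For λ=3: (A-λI) row 1 is [2, -2], so an eigenvector is (-1, -1).
For λ=2: (A-λI) row 1 is [3, -2], so an eigenvector is (2, 3).
General solution: c_1e^(3t)(-1,-1) + c_2e^(2t)(2,3).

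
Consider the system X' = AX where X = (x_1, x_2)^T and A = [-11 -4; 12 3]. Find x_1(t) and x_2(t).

Coefficient matrix A = [[-11, -4], [12, 3]].
Characteristic polynomial det(A - λI) = λ^2 + 8λ + 15 = 0.
Eigenvalues λ = -3, -5.
For λ=-3: (A-λI) row 1 is [-8, -4], so an eigenvector is (1, -2).
For λ=-5: (A-λI) row 1 is [-6, -4], so an eigenvector is (2, -3).
General solution: C_1e^(-3t)(1,-2) + C_2e^(-5t)(2,-3).

x_1(t) = C_1e^(-3t) + 2C_2e^(-5t), x_2(t) = -2C_1e^(-3t) - 3C_2e^(-5t)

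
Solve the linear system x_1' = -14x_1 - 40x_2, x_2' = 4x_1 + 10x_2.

Coefficient matrix A = [[-14, -40], [4, 10]].
Characteristic polynomial det(A - λI) = λ^2 + 4λ + 20 = 0.
Eigenvalues λ = -2 ± 4i (complex conjugate pair).
For λ=-2+4i: an eigenvector is (1,0) - i(-3,1) = (1 + 3i, 0 - i).
A real fundamental pair from Re and Im of e^((-2+4i)t)v: X_1 = e^(-2t)(cos(4t)·(1,0) + sin(4t)·(-3,1)), X_2 = e^(-2t)(sin(4t)·(1,0) - cos(4t)·(-3,1)).
General solution: K_1X_1 + K_2X_2.

x_1(t) = -3K_1e^(-2t)sin(4t) + K_1e^(-2t)cos(4t) + K_2e^(-2t)sin(4t) + 3K_2e^(-2t)cos(4t), x_2(t) = K_1e^(-2t)sin(4t) - K_2e^(-2t)cos(4t)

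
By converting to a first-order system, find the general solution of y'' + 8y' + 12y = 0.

Let x_1 = y, x_2 = y'. Then x_1' = x_2 and x_2' = -12x_1 - 8x_2.
A = [[0,1],[-12,-8]]; det(A-λI) = λ^2 + 8λ + 12.
Eigenvalues λ = -6, -2 with eigenvectors (1,-6), (1,-2).

y(t) = c_1e^(-6t) + c_2e^(-2t)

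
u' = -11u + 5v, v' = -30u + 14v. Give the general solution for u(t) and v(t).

Coefficient matrix A = [[-11, 5], [-30, 14]].
Characteristic polynomial det(A - λI) = λ^2 - 3λ - 4 = 0.
Eigenvalues λ = -1, 4.
For λ=-1: (A-λI) row 1 is [-10, 5], so an eigenvector is (1, 2).
For λ=4: (A-λI) row 1 is [-15, 5], so an eigenvector is (-1, -3).
General solution: K_1e^(-t)(1,2) + K_2e^(4t)(-1,-3).

u(t) = K_1e^(-t) - K_2e^(4t), v(t) = 2K_1e^(-t) - 3K_2e^(4t)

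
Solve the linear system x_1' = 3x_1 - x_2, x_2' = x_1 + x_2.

x_1(t) = -K_1e^(2t) - K_2te^(2t) + 2K_2e^(2t), x_2(t) = -K_1e^(2t) - K_2te^(2t) + 3K_2e^(2t)

Coefficient matrix A = [[3, -1], [1, 1]].
Characteristic polynomial det(A - λI) = λ^2 - 4λ + 4 = 0.
Single eigenvalue λ = 2 with algebraic multiplicity 2.
Eigenvector v = (-1,-1); generalized eigenvector w with (A-λI)w=v is (2,3).
General solution: e^(2t)[K_1·v + K_2·(t·v + w)].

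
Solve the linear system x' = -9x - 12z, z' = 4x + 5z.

x(t) = -3c_1e^(-t) - 2c_2e^(-3t), z(t) = 2c_1e^(-t) + c_2e^(-3t)

Coefficient matrix A = [[-9, -12], [4, 5]].
Characteristic polynomial det(A - λI) = λ^2 + 4λ + 3 = 0.
Eigenvalues λ = -1, -3.
For λ=-1: (A-λI) row 1 is [-8, -12], so an eigenvector is (-3, 2).
For λ=-3: (A-λI) row 1 is [-6, -12], so an eigenvector is (-2, 1).
General solution: c_1e^(-t)(-3,2) + c_2e^(-3t)(-2,1).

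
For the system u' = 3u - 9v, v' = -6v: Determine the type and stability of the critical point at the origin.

A = [[3,-9],[0,-6]]; det(A-λI) = λ^2 + 3λ - 18.
λ = -6, 3: opposite signs.

saddle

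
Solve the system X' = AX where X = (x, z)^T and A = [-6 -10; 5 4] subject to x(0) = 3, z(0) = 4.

Coefficient matrix A = [[-6, -10], [5, 4]].
Characteristic polynomial det(A - λI) = λ^2 + 2λ + 26 = 0.
Eigenvalues λ = -1 ± 5i (complex conjugate pair).
For λ=-1+5i: an eigenvector is (1,0) - i(-1,1) = (1 + i, 0 - i).
A real fundamental pair from Re and Im of e^((-1+5i)t)v: X_1 = e^(-t)(cos(5t)·(1,0) + sin(5t)·(-1,1)), X_2 = e^(-t)(sin(5t)·(1,0) - cos(5t)·(-1,1)).
General solution: C_1X_1 + C_2X_2.
Applying x(0)=3, z(0)=4 gives C_1=7, C_2=-4.

x(t) = -11e^(-t)sin(5t) + 3e^(-t)cos(5t), z(t) = 7e^(-t)sin(5t) + 4e^(-t)cos(5t)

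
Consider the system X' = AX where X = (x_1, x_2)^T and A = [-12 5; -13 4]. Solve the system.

Coefficient matrix A = [[-12, 5], [-13, 4]].
Characteristic polynomial det(A - λI) = λ^2 + 8λ + 17 = 0.
Eigenvalues λ = -4 ± i (complex conjugate pair).
For λ=-4+i: an eigenvector is (-1,-2) - i(-2,-3) = (-1 + 2i, -2 + 3i).
A real fundamental pair from Re and Im of e^((-4+i)t)v: X_1 = e^(-4t)(cos(t)·(-1,-2) + sin(t)·(-2,-3)), X_2 = e^(-4t)(sin(t)·(-1,-2) - cos(t)·(-2,-3)).
General solution: c_1X_1 + c_2X_2.

x_1(t) = -2c_1e^(-4t)sin(t) - c_1e^(-4t)cos(t) - c_2e^(-4t)sin(t) + 2c_2e^(-4t)cos(t), x_2(t) = -3c_1e^(-4t)sin(t) - 2c_1e^(-4t)cos(t) - 2c_2e^(-4t)sin(t) + 3c_2e^(-4t)cos(t)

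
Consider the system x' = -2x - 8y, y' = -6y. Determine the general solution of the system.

Coefficient matrix A = [[-2, -8], [0, -6]].
Characteristic polynomial det(A - λI) = λ^2 + 8λ + 12 = 0.
Eigenvalues λ = -6, -2.
For λ=-6: (A-λI) row 1 is [4, -8], so an eigenvector is (-2, -1).
For λ=-2: (A-λI) row 1 is [0, -8], so an eigenvector is (1, 0).
General solution: K_1e^(-6t)(-2,-1) + K_2e^(-2t)(1,0).

x(t) = -2K_1e^(-6t) + K_2e^(-2t), y(t) = -K_1e^(-6t)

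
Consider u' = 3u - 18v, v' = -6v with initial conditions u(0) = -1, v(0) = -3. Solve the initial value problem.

Coefficient matrix A = [[3, -18], [0, -6]].
Characteristic polynomial det(A - λI) = λ^2 + 3λ - 18 = 0.
Eigenvalues λ = 3, -6.
For λ=3: (A-λI) row 1 is [0, -18], so an eigenvector is (-1, 0).
For λ=-6: (A-λI) row 1 is [9, -18], so an eigenvector is (2, 1).
General solution: c_1e^(3t)(-1,0) + c_2e^(-6t)(2,1).
Applying u(0)=-1, v(0)=-3 gives c_1=-5, c_2=-3.

u(t) = 5e^(3t) - 6e^(-6t), v(t) = -3e^(-6t)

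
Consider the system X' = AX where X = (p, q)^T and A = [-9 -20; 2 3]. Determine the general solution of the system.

Coefficient matrix A = [[-9, -20], [2, 3]].
Characteristic polynomial det(A - λI) = λ^2 + 6λ + 13 = 0.
Eigenvalues λ = -3 ± 2i (complex conjugate pair).
For λ=-3+2i: an eigenvector is (1,0) - i(-3,1) = (1 + 3i, 0 - i).
A real fundamental pair from Re and Im of e^((-3+2i)t)v: X_1 = e^(-3t)(cos(2t)·(1,0) + sin(2t)·(-3,1)), X_2 = e^(-3t)(sin(2t)·(1,0) - cos(2t)·(-3,1)).
General solution: C_1X_1 + C_2X_2.

p(t) = -3C_1e^(-3t)sin(2t) + C_1e^(-3t)cos(2t) + C_2e^(-3t)sin(2t) + 3C_2e^(-3t)cos(2t), q(t) = C_1e^(-3t)sin(2t) - C_2e^(-3t)cos(2t)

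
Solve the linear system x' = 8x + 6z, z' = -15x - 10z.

Coefficient matrix A = [[8, 6], [-15, -10]].
Characteristic polynomial det(A - λI) = λ^2 + 2λ + 10 = 0.
Eigenvalues λ = -1 ± 3i (complex conjugate pair).
For λ=-1+3i: an eigenvector is (1,-1) - i(1,-2) = (1 - i, -1 + 2i).
A real fundamental pair from Re and Im of e^((-1+3i)t)v: X_1 = e^(-t)(cos(3t)·(1,-1) + sin(3t)·(1,-2)), X_2 = e^(-t)(sin(3t)·(1,-1) - cos(3t)·(1,-2)).
General solution: K_1X_1 + K_2X_2.

x(t) = K_1e^(-t)sin(3t) + K_1e^(-t)cos(3t) + K_2e^(-t)sin(3t) - K_2e^(-t)cos(3t), z(t) = -2K_1e^(-t)sin(3t) - K_1e^(-t)cos(3t) - K_2e^(-t)sin(3t) + 2K_2e^(-t)cos(3t)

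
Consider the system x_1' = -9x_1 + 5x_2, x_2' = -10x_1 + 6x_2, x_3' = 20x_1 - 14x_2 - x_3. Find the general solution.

Coefficient matrix A = [[-9, 5, 0], [-10, 6, 0], [20, -14, -1]].
det(A - λI) = 0 gives eigenvalues λ = 1, -4, -1.
For λ=1: eigenvector (1,2,-4).
For λ=-4: eigenvector (-1,-1,2).
For λ=-1: eigenvector (0,0,1).
General solution: C_1e^(t)(1,2,-4) + C_2e^(-4t)(-1,-1,2) + C_3e^(-t)(0,0,1).

x_1(t) = C_1e^(t) - C_2e^(-4t), x_2(t) = 2C_1e^(t) - C_2e^(-4t), x_3(t) = -4C_1e^(t) + 2C_2e^(-4t) + C_3e^(-t)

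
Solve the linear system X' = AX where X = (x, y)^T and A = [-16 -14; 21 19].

Coefficient matrix A = [[-16, -14], [21, 19]].
Characteristic polynomial det(A - λI) = λ^2 - 3λ - 10 = 0.
Eigenvalues λ = 5, -2.
For λ=5: (A-λI) row 1 is [-21, -14], so an eigenvector is (2, -3).
For λ=-2: (A-λI) row 1 is [-14, -14], so an eigenvector is (1, -1).
General solution: c_1e^(5t)(2,-3) + c_2e^(-2t)(1,-1).

x(t) = 2c_1e^(5t) + c_2e^(-2t), y(t) = -3c_1e^(5t) - c_2e^(-2t)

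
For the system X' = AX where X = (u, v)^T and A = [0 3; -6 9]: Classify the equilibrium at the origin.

A = [[0,3],[-6,9]]; det(A-λI) = λ^2 - 9λ + 18.
λ = 6, 3: both positive.

unstable node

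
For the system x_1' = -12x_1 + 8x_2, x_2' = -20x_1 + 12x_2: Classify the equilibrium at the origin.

center

A = [[-12,8],[-20,12]]; det(A-λI) = λ^2 + 16.
λ = 0 ± 4i: zero real part.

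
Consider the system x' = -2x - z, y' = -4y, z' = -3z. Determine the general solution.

x(t) = K_1e^(-3t) + K_3e^(-2t), y(t) = K_2e^(-4t), z(t) = K_1e^(-3t)

Coefficient matrix A = [[-2, 0, -1], [0, -4, 0], [0, 0, -3]].
det(A - λI) = 0 gives eigenvalues λ = -3, -4, -2.
For λ=-3: eigenvector (1,0,1).
For λ=-4: eigenvector (0,1,0).
For λ=-2: eigenvector (1,0,0).
General solution: K_1e^(-3t)(1,0,1) + K_2e^(-4t)(0,1,0) + K_3e^(-2t)(1,0,0).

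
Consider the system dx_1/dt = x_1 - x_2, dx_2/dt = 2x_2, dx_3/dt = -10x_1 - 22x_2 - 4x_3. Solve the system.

x_1(t) = K_1e^(t) - K_2e^(2t), x_2(t) = K_2e^(2t), x_3(t) = -2K_1e^(t) - 2K_2e^(2t) + K_3e^(-4t)

Coefficient matrix A = [[1, -1, 0], [0, 2, 0], [-10, -22, -4]].
det(A - λI) = 0 gives eigenvalues λ = 1, 2, -4.
For λ=1: eigenvector (1,0,-2).
For λ=2: eigenvector (-1,1,-2).
For λ=-4: eigenvector (0,0,1).
General solution: K_1e^(t)(1,0,-2) + K_2e^(2t)(-1,1,-2) + K_3e^(-4t)(0,0,1).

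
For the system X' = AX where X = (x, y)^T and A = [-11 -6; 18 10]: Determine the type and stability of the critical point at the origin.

A = [[-11,-6],[18,10]]; det(A-λI) = λ^2 + λ - 2.
λ = 1, -2: opposite signs.

saddle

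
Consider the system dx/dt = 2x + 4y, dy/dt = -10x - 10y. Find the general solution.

Coefficient matrix A = [[2, 4], [-10, -10]].
Characteristic polynomial det(A - λI) = λ^2 + 8λ + 20 = 0.
Eigenvalues λ = -4 ± 2i (complex conjugate pair).
For λ=-4+2i: an eigenvector is (-1,1) - i(-1,2) = (-1 + i, 1 - 2i).
A real fundamental pair from Re and Im of e^((-4+2i)t)v: X_1 = e^(-4t)(cos(2t)·(-1,1) + sin(2t)·(-1,2)), X_2 = e^(-4t)(sin(2t)·(-1,1) - cos(2t)·(-1,2)).
General solution: K_1X_1 + K_2X_2.

x(t) = -K_1e^(-4t)sin(2t) - K_1e^(-4t)cos(2t) - K_2e^(-4t)sin(2t) + K_2e^(-4t)cos(2t), y(t) = 2K_1e^(-4t)sin(2t) + K_1e^(-4t)cos(2t) + K_2e^(-4t)sin(2t) - 2K_2e^(-4t)cos(2t)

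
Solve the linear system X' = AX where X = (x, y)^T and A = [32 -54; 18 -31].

Coefficient matrix A = [[32, -54], [18, -31]].
Characteristic polynomial det(A - λI) = λ^2 - λ - 20 = 0.
Eigenvalues λ = 5, -4.
For λ=5: (A-λI) row 1 is [27, -54], so an eigenvector is (2, 1).
For λ=-4: (A-λI) row 1 is [36, -54], so an eigenvector is (-3, -2).
General solution: c_1e^(5t)(2,1) + c_2e^(-4t)(-3,-2).

x(t) = 2c_1e^(5t) - 3c_2e^(-4t), y(t) = c_1e^(5t) - 2c_2e^(-4t)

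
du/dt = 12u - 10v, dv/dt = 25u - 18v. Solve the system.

u(t) = K_1e^(-3t)sin(5t) + K_1e^(-3t)cos(5t) + K_2e^(-3t)sin(5t) - K_2e^(-3t)cos(5t), v(t) = 2K_1e^(-3t)sin(5t) + K_1e^(-3t)cos(5t) + K_2e^(-3t)sin(5t) - 2K_2e^(-3t)cos(5t)

Coefficient matrix A = [[12, -10], [25, -18]].
Characteristic polynomial det(A - λI) = λ^2 + 6λ + 34 = 0.
Eigenvalues λ = -3 ± 5i (complex conjugate pair).
For λ=-3+5i: an eigenvector is (1,1) - i(1,2) = (1 - i, 1 - 2i).
A real fundamental pair from Re and Im of e^((-3+5i)t)v: X_1 = e^(-3t)(cos(5t)·(1,1) + sin(5t)·(1,2)), X_2 = e^(-3t)(sin(5t)·(1,1) - cos(5t)·(1,2)).
General solution: K_1X_1 + K_2X_2.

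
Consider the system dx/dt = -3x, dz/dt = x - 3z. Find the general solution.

Coefficient matrix A = [[-3, 0], [1, -3]].
Characteristic polynomial det(A - λI) = λ^2 + 6λ + 9 = 0.
Single eigenvalue λ = -3 with algebraic multiplicity 2.
Eigenvector v = (0,1); generalized eigenvector w with (A-λI)w=v is (1,-3).
General solution: e^(-3t)[c_1·v + c_2·(t·v + w)].

x(t) = c_2e^(-3t), z(t) = c_1e^(-3t) + c_2te^(-3t) - 3c_2e^(-3t)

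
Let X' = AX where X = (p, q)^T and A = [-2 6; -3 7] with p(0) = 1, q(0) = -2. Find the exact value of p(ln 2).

A = [[-2,6],[-3,7]]; eigenvalues λ = 4, 1.
Eigenvectors: (-1,-1) for λ=4, (-2,-1) for λ=1.
From the initial condition, c_1 = 5, c_2 = -3.
p(ln 2) = (5)(2^4)(-1) + (-3)(2^1)(-2) = -68.

-68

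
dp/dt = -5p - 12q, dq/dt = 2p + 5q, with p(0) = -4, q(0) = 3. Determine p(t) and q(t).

p(t) = -10e^(t) + 6e^(-t), q(t) = 5e^(t) - 2e^(-t)

Coefficient matrix A = [[-5, -12], [2, 5]].
Characteristic polynomial det(A - λI) = λ^2 - 1 = 0.
Eigenvalues λ = -1, 1.
For λ=-1: (A-λI) row 1 is [-4, -12], so an eigenvector is (-3, 1).
For λ=1: (A-λI) row 1 is [-6, -12], so an eigenvector is (2, -1).
General solution: C_1e^(-t)(-3,1) + C_2e^(t)(2,-1).
Applying p(0)=-4, q(0)=3 gives C_1=-2, C_2=-5.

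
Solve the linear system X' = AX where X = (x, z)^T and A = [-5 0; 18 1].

Coefficient matrix A = [[-5, 0], [18, 1]].
Characteristic polynomial det(A - λI) = λ^2 + 4λ - 5 = 0.
Eigenvalues λ = 1, -5.
For λ=1: (A-λI) row 1 is [-6, 0], so an eigenvector is (0, 1).
For λ=-5: (A-λI) row 2 is [18, 6], so an eigenvector is (1, -3).
General solution: K_1e^(t)(0,1) + K_2e^(-5t)(1,-3).

x(t) = K_2e^(-5t), z(t) = K_1e^(t) - 3K_2e^(-5t)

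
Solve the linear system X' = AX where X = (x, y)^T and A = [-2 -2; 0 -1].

Coefficient matrix A = [[-2, -2], [0, -1]].
Characteristic polynomial det(A - λI) = λ^2 + 3λ + 2 = 0.
Eigenvalues λ = -1, -2.
For λ=-1: (A-λI) row 1 is [-1, -2], so an eigenvector is (-2, 1).
For λ=-2: (A-λI) row 1 is [0, -2], so an eigenvector is (1, 0).
General solution: c_1e^(-t)(-2,1) + c_2e^(-2t)(1,0).

x(t) = -2c_1e^(-t) + c_2e^(-2t), y(t) = c_1e^(-t)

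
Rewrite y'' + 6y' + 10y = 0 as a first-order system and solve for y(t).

Let x_1 = y, x_2 = y'. Then x_1' = x_2 and x_2' = -10x_1 - 6x_2.
A = [[0,1],[-10,-6]]; det(A-λI) = λ^2 + 6λ + 10.
Eigenvalues λ = -3 ± i.

y(t) = K_1e^(-3t)cos(t) + K_2e^(-3t)sin(t)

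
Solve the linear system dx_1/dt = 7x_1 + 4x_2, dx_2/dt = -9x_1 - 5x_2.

Coefficient matrix A = [[7, 4], [-9, -5]].
Characteristic polynomial det(A - λI) = λ^2 - 2λ + 1 = 0.
Single eigenvalue λ = 1 with algebraic multiplicity 2.
Eigenvector v = (2,-3); generalized eigenvector w with (A-λI)w=v is (1,-1).
General solution: e^(t)[C_1·v + C_2·(t·v + w)].

x_1(t) = 2C_1e^(t) + 2C_2te^(t) + C_2e^(t), x_2(t) = -3C_1e^(t) - 3C_2te^(t) - C_2e^(t)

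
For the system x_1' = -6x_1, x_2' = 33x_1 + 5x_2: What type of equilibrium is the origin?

saddle

A = [[-6,0],[33,5]]; det(A-λI) = λ^2 + λ - 30.
λ = -6, 5: opposite signs.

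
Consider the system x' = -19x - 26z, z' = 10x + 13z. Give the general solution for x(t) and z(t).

x(t) = -3K_1e^(-3t)sin(2t) + 2K_1e^(-3t)cos(2t) + 2K_2e^(-3t)sin(2t) + 3K_2e^(-3t)cos(2t), z(t) = 2K_1e^(-3t)sin(2t) - K_1e^(-3t)cos(2t) - K_2e^(-3t)sin(2t) - 2K_2e^(-3t)cos(2t)

Coefficient matrix A = [[-19, -26], [10, 13]].
Characteristic polynomial det(A - λI) = λ^2 + 6λ + 13 = 0.
Eigenvalues λ = -3 ± 2i (complex conjugate pair).
For λ=-3+2i: an eigenvector is (2,-1) - i(-3,2) = (2 + 3i, -1 - 2i).
A real fundamental pair from Re and Im of e^((-3+2i)t)v: X_1 = e^(-3t)(cos(2t)·(2,-1) + sin(2t)·(-3,2)), X_2 = e^(-3t)(sin(2t)·(2,-1) - cos(2t)·(-3,2)).
General solution: K_1X_1 + K_2X_2.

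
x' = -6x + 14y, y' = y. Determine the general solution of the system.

x(t) = -2c_1e^(t) - c_2e^(-6t), y(t) = -c_1e^(t)

Coefficient matrix A = [[-6, 14], [0, 1]].
Characteristic polynomial det(A - λI) = λ^2 + 5λ - 6 = 0.
Eigenvalues λ = 1, -6.
For λ=1: (A-λI) row 1 is [-7, 14], so an eigenvector is (-2, -1).
For λ=-6: (A-λI) row 1 is [0, 14], so an eigenvector is (-1, 0).
General solution: c_1e^(t)(-2,-1) + c_2e^(-6t)(-1,0).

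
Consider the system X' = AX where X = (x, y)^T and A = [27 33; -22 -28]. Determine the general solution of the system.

Coefficient matrix A = [[27, 33], [-22, -28]].
Characteristic polynomial det(A - λI) = λ^2 + λ - 30 = 0.
Eigenvalues λ = -6, 5.
For λ=-6: (A-λI) row 1 is [33, 33], so an eigenvector is (-1, 1).
For λ=5: (A-λI) row 1 is [22, 33], so an eigenvector is (-3, 2).
General solution: K_1e^(-6t)(-1,1) + K_2e^(5t)(-3,2).

x(t) = -K_1e^(-6t) - 3K_2e^(5t), y(t) = K_1e^(-6t) + 2K_2e^(5t)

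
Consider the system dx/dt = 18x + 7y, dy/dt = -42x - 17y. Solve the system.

x(t) = -C_1e^(4t) + C_2e^(-3t), y(t) = 2C_1e^(4t) - 3C_2e^(-3t)

Coefficient matrix A = [[18, 7], [-42, -17]].
Characteristic polynomial det(A - λI) = λ^2 - λ - 12 = 0.
Eigenvalues λ = 4, -3.
For λ=4: (A-λI) row 1 is [14, 7], so an eigenvector is (-1, 2).
For λ=-3: (A-λI) row 1 is [21, 7], so an eigenvector is (1, -3).
General solution: C_1e^(4t)(-1,2) + C_2e^(-3t)(1,-3).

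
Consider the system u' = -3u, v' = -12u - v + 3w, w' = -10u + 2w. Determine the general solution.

u(t) = c_3e^(-3t), v(t) = c_1e^(2t) + c_2e^(-t) + 3c_3e^(-3t), w(t) = c_1e^(2t) + 2c_3e^(-3t)

Coefficient matrix A = [[-3, 0, 0], [-12, -1, 3], [-10, 0, 2]].
det(A - λI) = 0 gives eigenvalues λ = 2, -1, -3.
For λ=2: eigenvector (0,1,1).
For λ=-1: eigenvector (0,1,0).
For λ=-3: eigenvector (1,3,2).
General solution: c_1e^(2t)(0,1,1) + c_2e^(-t)(0,1,0) + c_3e^(-3t)(1,3,2).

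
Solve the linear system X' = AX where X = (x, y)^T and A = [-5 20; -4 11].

Coefficient matrix A = [[-5, 20], [-4, 11]].
Characteristic polynomial det(A - λI) = λ^2 - 6λ + 25 = 0.
Eigenvalues λ = 3 ± 4i (complex conjugate pair).
For λ=3+4i: an eigenvector is (-1,0) - i(2,1) = (-1 - 2i, 0 - i).
A real fundamental pair from Re and Im of e^((3+4i)t)v: X_1 = e^(3t)(cos(4t)·(-1,0) + sin(4t)·(2,1)), X_2 = e^(3t)(sin(4t)·(-1,0) - cos(4t)·(2,1)).
General solution: c_1X_1 + c_2X_2.

x(t) = 2c_1e^(3t)sin(4t) - c_1e^(3t)cos(4t) - c_2e^(3t)sin(4t) - 2c_2e^(3t)cos(4t), y(t) = c_1e^(3t)sin(4t) - c_2e^(3t)cos(4t)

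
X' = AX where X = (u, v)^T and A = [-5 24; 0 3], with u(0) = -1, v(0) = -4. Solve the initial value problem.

u(t) = -12e^(3t) + 11e^(-5t), v(t) = -4e^(3t)

Coefficient matrix A = [[-5, 24], [0, 3]].
Characteristic polynomial det(A - λI) = λ^2 + 2λ - 15 = 0.
Eigenvalues λ = -5, 3.
For λ=-5: (A-λI) row 1 is [0, 24], so an eigenvector is (1, 0).
For λ=3: (A-λI) row 1 is [-8, 24], so an eigenvector is (-3, -1).
General solution: C_1e^(-5t)(1,0) + C_2e^(3t)(-3,-1).
Applying u(0)=-1, v(0)=-4 gives C_1=11, C_2=4.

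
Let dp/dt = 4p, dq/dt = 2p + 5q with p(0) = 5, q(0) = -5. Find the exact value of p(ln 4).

A = [[4,0],[2,5]]; eigenvalues λ = 4, 5.
Eigenvectors: (1,-2) for λ=4, (0,-1) for λ=5.
From the initial condition, c_1 = 5, c_2 = -5.
p(ln 4) = (5)(4^4)(1) + (-5)(4^5)(0) = 1280.

1280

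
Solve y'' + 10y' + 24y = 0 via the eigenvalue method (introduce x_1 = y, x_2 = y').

Let x_1 = y, x_2 = y'. Then x_1' = x_2 and x_2' = -24x_1 - 10x_2.
A = [[0,1],[-24,-10]]; det(A-λI) = λ^2 + 10λ + 24.
Eigenvalues λ = -6, -4 with eigenvectors (1,-6), (1,-4).

y(t) = C_1e^(-6t) + C_2e^(-4t)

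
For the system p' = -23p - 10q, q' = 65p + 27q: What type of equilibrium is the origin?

A = [[-23,-10],[65,27]]; det(A-λI) = λ^2 - 4λ + 29.
λ = 2 ± 5i: positive real part.

unstable spiral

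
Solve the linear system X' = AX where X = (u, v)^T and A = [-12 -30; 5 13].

Coefficient matrix A = [[-12, -30], [5, 13]].
Characteristic polynomial det(A - λI) = λ^2 - λ - 6 = 0.
Eigenvalues λ = 3, -2.
For λ=3: (A-λI) row 1 is [-15, -30], so an eigenvector is (2, -1).
For λ=-2: (A-λI) row 1 is [-10, -30], so an eigenvector is (-3, 1).
General solution: c_1e^(3t)(2,-1) + c_2e^(-2t)(-3,1).

u(t) = 2c_1e^(3t) - 3c_2e^(-2t), v(t) = -c_1e^(3t) + c_2e^(-2t)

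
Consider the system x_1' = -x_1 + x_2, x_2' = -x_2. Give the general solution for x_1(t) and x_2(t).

Coefficient matrix A = [[-1, 1], [0, -1]].
Characteristic polynomial det(A - λI) = λ^2 + 2λ + 1 = 0.
Single eigenvalue λ = -1 with algebraic multiplicity 2.
Eigenvector v = (1,0); generalized eigenvector w with (A-λI)w=v is (2,1).
General solution: e^(-t)[c_1·v + c_2·(t·v + w)].

x_1(t) = c_1e^(-t) + c_2te^(-t) + 2c_2e^(-t), x_2(t) = c_2e^(-t)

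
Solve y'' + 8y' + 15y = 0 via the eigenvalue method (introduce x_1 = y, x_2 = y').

y(t) = C_1e^(-5t) + C_2e^(-3t)

Let x_1 = y, x_2 = y'. Then x_1' = x_2 and x_2' = -15x_1 - 8x_2.
A = [[0,1],[-15,-8]]; det(A-λI) = λ^2 + 8λ + 15.
Eigenvalues λ = -5, -3 with eigenvectors (1,-5), (1,-3).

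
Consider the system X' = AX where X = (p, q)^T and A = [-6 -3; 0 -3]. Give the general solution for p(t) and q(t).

Coefficient matrix A = [[-6, -3], [0, -3]].
Characteristic polynomial det(A - λI) = λ^2 + 9λ + 18 = 0.
Eigenvalues λ = -6, -3.
For λ=-6: (A-λI) row 1 is [0, -3], so an eigenvector is (-1, 0).
For λ=-3: (A-λI) row 1 is [-3, -3], so an eigenvector is (1, -1).
General solution: C_1e^(-6t)(-1,0) + C_2e^(-3t)(1,-1).

p(t) = -C_1e^(-6t) + C_2e^(-3t), q(t) = -C_2e^(-3t)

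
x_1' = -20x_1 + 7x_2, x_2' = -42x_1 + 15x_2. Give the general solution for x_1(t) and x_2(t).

Coefficient matrix A = [[-20, 7], [-42, 15]].
Characteristic polynomial det(A - λI) = λ^2 + 5λ - 6 = 0.
Eigenvalues λ = 1, -6.
For λ=1: (A-λI) row 1 is [-21, 7], so an eigenvector is (-1, -3).
For λ=-6: (A-λI) row 1 is [-14, 7], so an eigenvector is (-1, -2).
General solution: K_1e^(t)(-1,-3) + K_2e^(-6t)(-1,-2).

x_1(t) = -K_1e^(t) - K_2e^(-6t), x_2(t) = -3K_1e^(t) - 2K_2e^(-6t)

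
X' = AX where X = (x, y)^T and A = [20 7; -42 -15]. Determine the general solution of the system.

x(t) = K_1e^(6t) + K_2e^(-t), y(t) = -2K_1e^(6t) - 3K_2e^(-t)

Coefficient matrix A = [[20, 7], [-42, -15]].
Characteristic polynomial det(A - λI) = λ^2 - 5λ - 6 = 0.
Eigenvalues λ = 6, -1.
For λ=6: (A-λI) row 1 is [14, 7], so an eigenvector is (1, -2).
For λ=-1: (A-λI) row 1 is [21, 7], so an eigenvector is (1, -3).
General solution: K_1e^(6t)(1,-2) + K_2e^(-t)(1,-3).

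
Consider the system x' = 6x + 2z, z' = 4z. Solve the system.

Coefficient matrix A = [[6, 2], [0, 4]].
Characteristic polynomial det(A - λI) = λ^2 - 10λ + 24 = 0.
Eigenvalues λ = 6, 4.
For λ=6: (A-λI) row 1 is [0, 2], so an eigenvector is (-1, 0).
For λ=4: (A-λI) row 1 is [2, 2], so an eigenvector is (-1, 1).
General solution: C_1e^(6t)(-1,0) + C_2e^(4t)(-1,1).

x(t) = -C_1e^(6t) - C_2e^(4t), z(t) = C_2e^(4t)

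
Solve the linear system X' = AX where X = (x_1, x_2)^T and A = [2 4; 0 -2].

Coefficient matrix A = [[2, 4], [0, -2]].
Characteristic polynomial det(A - λI) = λ^2 - 4 = 0.
Eigenvalues λ = 2, -2.
For λ=2: (A-λI) row 1 is [0, 4], so an eigenvector is (1, 0).
For λ=-2: (A-λI) row 1 is [4, 4], so an eigenvector is (1, -1).
General solution: C_1e^(2t)(1,0) + C_2e^(-2t)(1,-1).

x_1(t) = C_1e^(2t) + C_2e^(-2t), x_2(t) = -C_2e^(-2t)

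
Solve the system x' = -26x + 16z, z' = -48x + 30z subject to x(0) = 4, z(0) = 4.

Coefficient matrix A = [[-26, 16], [-48, 30]].
Characteristic polynomial det(A - λI) = λ^2 - 4λ - 12 = 0.
Eigenvalues λ = -2, 6.
For λ=-2: (A-λI) row 1 is [-24, 16], so an eigenvector is (-2, -3).
For λ=6: (A-λI) row 1 is [-32, 16], so an eigenvector is (1, 2).
General solution: C_1e^(-2t)(-2,-3) + C_2e^(6t)(1,2).
Applying x(0)=4, z(0)=4 gives C_1=-4, C_2=-4.

x(t) = -4e^(6t) + 8e^(-2t), z(t) = -8e^(6t) + 12e^(-2t)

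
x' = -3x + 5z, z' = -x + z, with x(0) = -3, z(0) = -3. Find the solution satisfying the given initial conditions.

x(t) = -9e^(-t)sin(t) - 3e^(-t)cos(t), z(t) = -3e^(-t)sin(t) - 3e^(-t)cos(t)

Coefficient matrix A = [[-3, 5], [-1, 1]].
Characteristic polynomial det(A - λI) = λ^2 + 2λ + 2 = 0.
Eigenvalues λ = -1 ± i (complex conjugate pair).
For λ=-1+i: an eigenvector is (-1,0) - i(2,1) = (-1 - 2i, 0 - i).
A real fundamental pair from Re and Im of e^((-1+i)t)v: X_1 = e^(-t)(cos(t)·(-1,0) + sin(t)·(2,1)), X_2 = e^(-t)(sin(t)·(-1,0) - cos(t)·(2,1)).
General solution: c_1X_1 + c_2X_2.
Applying x(0)=-3, z(0)=-3 gives c_1=-3, c_2=3.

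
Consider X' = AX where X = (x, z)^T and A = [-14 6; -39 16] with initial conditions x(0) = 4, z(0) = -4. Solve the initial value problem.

x(t) = -28e^(t)sin(3t) + 4e^(t)cos(3t), z(t) = -72e^(t)sin(3t) - 4e^(t)cos(3t)

Coefficient matrix A = [[-14, 6], [-39, 16]].
Characteristic polynomial det(A - λI) = λ^2 - 2λ + 10 = 0.
Eigenvalues λ = 1 ± 3i (complex conjugate pair).
For λ=1+3i: an eigenvector is (1,2) - i(-1,-3) = (1 + i, 2 + 3i).
A real fundamental pair from Re and Im of e^((1+3i)t)v: X_1 = e^(t)(cos(3t)·(1,2) + sin(3t)·(-1,-3)), X_2 = e^(t)(sin(3t)·(1,2) - cos(3t)·(-1,-3)).
General solution: c_1X_1 + c_2X_2.
Applying x(0)=4, z(0)=-4 gives c_1=16, c_2=-12.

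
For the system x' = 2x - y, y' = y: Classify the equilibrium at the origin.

A = [[2,-1],[0,1]]; det(A-λI) = λ^2 - 3λ + 2.
λ = 2, 1: both positive.

unstable node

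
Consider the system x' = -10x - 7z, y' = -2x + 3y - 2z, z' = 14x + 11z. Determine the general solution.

Coefficient matrix A = [[-10, 0, -7], [-2, 3, -2], [14, 0, 11]].
det(A - λI) = 0 gives eigenvalues λ = 4, -3, 3.
For λ=4: eigenvector (-1,-2,2).
For λ=-3: eigenvector (-1,0,1).
For λ=3: eigenvector (0,1,0).
General solution: K_1e^(4t)(-1,-2,2) + K_2e^(-3t)(-1,0,1) + K_3e^(3t)(0,1,0).

x(t) = -K_1e^(4t) - K_2e^(-3t), y(t) = -2K_1e^(4t) + K_3e^(3t), z(t) = 2K_1e^(4t) + K_2e^(-3t)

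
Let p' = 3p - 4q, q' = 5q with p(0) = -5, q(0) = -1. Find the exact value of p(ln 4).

1600

A = [[3,-4],[0,5]]; eigenvalues λ = 3, 5.
Eigenvectors: (-1,0) for λ=3, (-2,1) for λ=5.
From the initial condition, c_1 = 7, c_2 = -1.
p(ln 4) = (7)(4^3)(-1) + (-1)(4^5)(-2) = 1600.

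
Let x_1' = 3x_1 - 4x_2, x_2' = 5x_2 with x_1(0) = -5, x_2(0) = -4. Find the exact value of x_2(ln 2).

A = [[3,-4],[0,5]]; eigenvalues λ = 3, 5.
Eigenvectors: (-1,0) for λ=3, (2,-1) for λ=5.
From the initial condition, c_1 = 13, c_2 = 4.
x_2(ln 2) = (13)(2^3)(0) + (4)(2^5)(-1) = -128.

-128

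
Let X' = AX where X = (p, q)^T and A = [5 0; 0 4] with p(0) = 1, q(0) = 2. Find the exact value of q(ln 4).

A = [[5,0],[0,4]]; eigenvalues λ = 4, 5.
Eigenvectors: (0,-1) for λ=4, (1,0) for λ=5.
From the initial condition, c_1 = -2, c_2 = 1.
q(ln 4) = (-2)(4^4)(-1) + (1)(4^5)(0) = 512.

512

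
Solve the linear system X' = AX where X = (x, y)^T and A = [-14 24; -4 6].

x(t) = -2c_1e^(-2t) - 3c_2e^(-6t), y(t) = -c_1e^(-2t) - c_2e^(-6t)

Coefficient matrix A = [[-14, 24], [-4, 6]].
Characteristic polynomial det(A - λI) = λ^2 + 8λ + 12 = 0.
Eigenvalues λ = -2, -6.
For λ=-2: (A-λI) row 1 is [-12, 24], so an eigenvector is (-2, -1).
For λ=-6: (A-λI) row 1 is [-8, 24], so an eigenvector is (-3, -1).
General solution: c_1e^(-2t)(-2,-1) + c_2e^(-6t)(-3,-1).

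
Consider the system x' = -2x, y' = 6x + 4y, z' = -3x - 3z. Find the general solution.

x(t) = K_1e^(-2t), y(t) = -K_1e^(-2t) + K_2e^(4t), z(t) = -3K_1e^(-2t) + K_3e^(-3t)

Coefficient matrix A = [[-2, 0, 0], [6, 4, 0], [-3, 0, -3]].
det(A - λI) = 0 gives eigenvalues λ = -2, 4, -3.
For λ=-2: eigenvector (1,-1,-3).
For λ=4: eigenvector (0,1,0).
For λ=-3: eigenvector (0,0,1).
General solution: K_1e^(-2t)(1,-1,-3) + K_2e^(4t)(0,1,0) + K_3e^(-3t)(0,0,1).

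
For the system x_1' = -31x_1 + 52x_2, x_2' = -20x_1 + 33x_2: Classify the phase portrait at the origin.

A = [[-31,52],[-20,33]]; det(A-λI) = λ^2 - 2λ + 17.
λ = 1 ± 4i: positive real part.

unstable spiral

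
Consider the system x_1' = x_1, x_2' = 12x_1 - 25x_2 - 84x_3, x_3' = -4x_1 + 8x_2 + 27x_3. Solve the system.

x_1(t) = C_1e^(t), x_2(t) = -6C_1e^(t) + 7C_2e^(-t) - 3C_3e^(3t), x_3(t) = 2C_1e^(t) - 2C_2e^(-t) + C_3e^(3t)

Coefficient matrix A = [[1, 0, 0], [12, -25, -84], [-4, 8, 27]].
det(A - λI) = 0 gives eigenvalues λ = 1, -1, 3.
For λ=1: eigenvector (1,-6,2).
For λ=-1: eigenvector (0,7,-2).
For λ=3: eigenvector (0,-3,1).
General solution: C_1e^(t)(1,-6,2) + C_2e^(-t)(0,7,-2) + C_3e^(3t)(0,-3,1).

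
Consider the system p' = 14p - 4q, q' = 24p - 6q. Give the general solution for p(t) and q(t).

p(t) = K_1e^(2t) - K_2e^(6t), q(t) = 3K_1e^(2t) - 2K_2e^(6t)

Coefficient matrix A = [[14, -4], [24, -6]].
Characteristic polynomial det(A - λI) = λ^2 - 8λ + 12 = 0.
Eigenvalues λ = 2, 6.
For λ=2: (A-λI) row 1 is [12, -4], so an eigenvector is (1, 3).
For λ=6: (A-λI) row 1 is [8, -4], so an eigenvector is (-1, -2).
General solution: K_1e^(2t)(1,3) + K_2e^(6t)(-1,-2).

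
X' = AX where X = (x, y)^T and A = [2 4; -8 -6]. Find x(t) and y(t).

x(t) = K_1e^(-2t)sin(4t) - K_2e^(-2t)cos(4t), y(t) = -K_1e^(-2t)sin(4t) + K_1e^(-2t)cos(4t) + K_2e^(-2t)sin(4t) + K_2e^(-2t)cos(4t)

Coefficient matrix A = [[2, 4], [-8, -6]].
Characteristic polynomial det(A - λI) = λ^2 + 4λ + 20 = 0.
Eigenvalues λ = -2 ± 4i (complex conjugate pair).
For λ=-2+4i: an eigenvector is (0,1) - i(1,-1) = (0 - i, 1 + i).
A real fundamental pair from Re and Im of e^((-2+4i)t)v: X_1 = e^(-2t)(cos(4t)·(0,1) + sin(4t)·(1,-1)), X_2 = e^(-2t)(sin(4t)·(0,1) - cos(4t)·(1,-1)).
General solution: K_1X_1 + K_2X_2.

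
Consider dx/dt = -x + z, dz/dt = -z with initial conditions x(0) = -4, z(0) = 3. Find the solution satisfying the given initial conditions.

Coefficient matrix A = [[-1, 1], [0, -1]].
Characteristic polynomial det(A - λI) = λ^2 + 2λ + 1 = 0.
Single eigenvalue λ = -1 with algebraic multiplicity 2.
Eigenvector v = (-1,0); generalized eigenvector w with (A-λI)w=v is (1,-1).
General solution: e^(-t)[c_1·v + c_2·(t·v + w)].
Applying x(0)=-4, z(0)=3 gives c_1=1, c_2=-3.

x(t) = 3te^(-t) - 4e^(-t), z(t) = 3e^(-t)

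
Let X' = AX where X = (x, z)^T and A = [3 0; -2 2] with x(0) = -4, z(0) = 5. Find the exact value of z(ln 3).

A = [[3,0],[-2,2]]; eigenvalues λ = 2, 3.
Eigenvectors: (0,1) for λ=2, (-1,2) for λ=3.
From the initial condition, c_1 = -3, c_2 = 4.
z(ln 3) = (-3)(3^2)(1) + (4)(3^3)(2) = 189.

189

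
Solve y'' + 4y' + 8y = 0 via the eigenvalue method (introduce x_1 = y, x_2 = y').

y(t) = C_1e^(-2t)cos(2t) + C_2e^(-2t)sin(2t)

Let x_1 = y, x_2 = y'. Then x_1' = x_2 and x_2' = -8x_1 - 4x_2.
A = [[0,1],[-8,-4]]; det(A-λI) = λ^2 + 4λ + 8.
Eigenvalues λ = -2 ± 2i.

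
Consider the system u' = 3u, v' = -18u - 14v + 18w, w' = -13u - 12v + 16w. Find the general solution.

Coefficient matrix A = [[3, 0, 0], [-18, -14, 18], [-13, -12, 16]].
det(A - λI) = 0 gives eigenvalues λ = 3, -2, 4.
For λ=3: eigenvector (1,0,1).
For λ=-2: eigenvector (0,3,2).
For λ=4: eigenvector (0,1,1).
General solution: c_1e^(3t)(1,0,1) + c_2e^(-2t)(0,3,2) + c_3e^(4t)(0,1,1).

u(t) = c_1e^(3t), v(t) = 3c_2e^(-2t) + c_3e^(4t), w(t) = c_1e^(3t) + 2c_2e^(-2t) + c_3e^(4t)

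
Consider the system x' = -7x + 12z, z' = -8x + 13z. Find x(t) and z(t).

x(t) = c_1e^(5t) + 3c_2e^(t), z(t) = c_1e^(5t) + 2c_2e^(t)

Coefficient matrix A = [[-7, 12], [-8, 13]].
Characteristic polynomial det(A - λI) = λ^2 - 6λ + 5 = 0.
Eigenvalues λ = 5, 1.
For λ=5: (A-λI) row 1 is [-12, 12], so an eigenvector is (1, 1).
For λ=1: (A-λI) row 1 is [-8, 12], so an eigenvector is (3, 2).
General solution: c_1e^(5t)(1,1) + c_2e^(t)(3,2).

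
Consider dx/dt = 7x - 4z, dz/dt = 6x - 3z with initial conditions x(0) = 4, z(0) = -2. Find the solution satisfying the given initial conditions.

Coefficient matrix A = [[7, -4], [6, -3]].
Characteristic polynomial det(A - λI) = λ^2 - 4λ + 3 = 0.
Eigenvalues λ = 1, 3.
For λ=1: (A-λI) row 1 is [6, -4], so an eigenvector is (-2, -3).
For λ=3: (A-λI) row 1 is [4, -4], so an eigenvector is (-1, -1).
General solution: K_1e^(t)(-2,-3) + K_2e^(3t)(-1,-1).
Applying x(0)=4, z(0)=-2 gives K_1=6, K_2=-16.

x(t) = 16e^(3t) - 12e^(t), z(t) = 16e^(3t) - 18e^(t)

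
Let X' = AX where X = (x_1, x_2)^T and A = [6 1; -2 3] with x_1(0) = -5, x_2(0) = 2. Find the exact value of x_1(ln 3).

A = [[6,1],[-2,3]]; eigenvalues λ = 4, 5.
Eigenvectors: (1,-2) for λ=4, (-1,1) for λ=5.
From the initial condition, c_1 = 3, c_2 = 8.
x_1(ln 3) = (3)(3^4)(1) + (8)(3^5)(-1) = -1701.

-1701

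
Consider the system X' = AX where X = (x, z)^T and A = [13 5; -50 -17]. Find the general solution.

x(t) = K_1e^(-2t)sin(5t) - K_2e^(-2t)cos(5t), z(t) = -3K_1e^(-2t)sin(5t) + K_1e^(-2t)cos(5t) + K_2e^(-2t)sin(5t) + 3K_2e^(-2t)cos(5t)

Coefficient matrix A = [[13, 5], [-50, -17]].
Characteristic polynomial det(A - λI) = λ^2 + 4λ + 29 = 0.
Eigenvalues λ = -2 ± 5i (complex conjugate pair).
For λ=-2+5i: an eigenvector is (0,1) - i(1,-3) = (0 - i, 1 + 3i).
A real fundamental pair from Re and Im of e^((-2+5i)t)v: X_1 = e^(-2t)(cos(5t)·(0,1) + sin(5t)·(1,-3)), X_2 = e^(-2t)(sin(5t)·(0,1) - cos(5t)·(1,-3)).
General solution: K_1X_1 + K_2X_2.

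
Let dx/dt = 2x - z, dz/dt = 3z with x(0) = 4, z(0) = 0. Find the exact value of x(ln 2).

A = [[2,-1],[0,3]]; eigenvalues λ = 2, 3.
Eigenvectors: (-1,0) for λ=2, (-1,1) for λ=3.
From the initial condition, c_1 = -4, c_2 = 0.
x(ln 2) = (-4)(2^2)(-1) + (0)(2^3)(-1) = 16.

16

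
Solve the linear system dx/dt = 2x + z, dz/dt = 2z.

Coefficient matrix A = [[2, 1], [0, 2]].
Characteristic polynomial det(A - λI) = λ^2 - 4λ + 4 = 0.
Single eigenvalue λ = 2 with algebraic multiplicity 2.
Eigenvector v = (1,0); generalized eigenvector w with (A-λI)w=v is (-2,1).
General solution: e^(2t)[c_1·v + c_2·(t·v + w)].

x(t) = c_1e^(2t) + c_2te^(2t) - 2c_2e^(2t), z(t) = c_2e^(2t)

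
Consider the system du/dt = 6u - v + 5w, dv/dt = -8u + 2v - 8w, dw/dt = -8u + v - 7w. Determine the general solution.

Coefficient matrix A = [[6, -1, 5], [-8, 2, -8], [-8, 1, -7]].
det(A - λI) = 0 gives eigenvalues λ = 2, -2, 1.
For λ=2: eigenvector (1,-1,-1).
For λ=-2: eigenvector (-1,2,2).
For λ=1: eigenvector (-1,0,1).
General solution: K_1e^(2t)(1,-1,-1) + K_2e^(-2t)(-1,2,2) + K_3e^(t)(-1,0,1).

u(t) = K_1e^(2t) - K_2e^(-2t) - K_3e^(t), v(t) = -K_1e^(2t) + 2K_2e^(-2t), w(t) = -K_1e^(2t) + 2K_2e^(-2t) + K_3e^(t)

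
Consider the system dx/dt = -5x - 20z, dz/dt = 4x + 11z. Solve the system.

x(t) = 2C_1e^(3t)sin(4t) - C_1e^(3t)cos(4t) - C_2e^(3t)sin(4t) - 2C_2e^(3t)cos(4t), z(t) = -C_1e^(3t)sin(4t) + C_2e^(3t)cos(4t)

Coefficient matrix A = [[-5, -20], [4, 11]].
Characteristic polynomial det(A - λI) = λ^2 - 6λ + 25 = 0.
Eigenvalues λ = 3 ± 4i (complex conjugate pair).
For λ=3+4i: an eigenvector is (-1,0) - i(2,-1) = (-1 - 2i, 0 + i).
A real fundamental pair from Re and Im of e^((3+4i)t)v: X_1 = e^(3t)(cos(4t)·(-1,0) + sin(4t)·(2,-1)), X_2 = e^(3t)(sin(4t)·(-1,0) - cos(4t)·(2,-1)).
General solution: C_1X_1 + C_2X_2.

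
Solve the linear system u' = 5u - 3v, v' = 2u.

u(t) = 3C_1e^(3t) + C_2e^(2t), v(t) = 2C_1e^(3t) + C_2e^(2t)

Coefficient matrix A = [[5, -3], [2, 0]].
Characteristic polynomial det(A - λI) = λ^2 - 5λ + 6 = 0.
Eigenvalues λ = 3, 2.
For λ=3: (A-λI) row 1 is [2, -3], so an eigenvector is (3, 2).
For λ=2: (A-λI) row 1 is [3, -3], so an eigenvector is (1, 1).
General solution: C_1e^(3t)(3,2) + C_2e^(2t)(1,1).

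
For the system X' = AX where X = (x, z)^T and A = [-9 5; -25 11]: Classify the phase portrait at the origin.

unstable spiral

A = [[-9,5],[-25,11]]; det(A-λI) = λ^2 - 2λ + 26.
λ = 1 ± 5i: positive real part.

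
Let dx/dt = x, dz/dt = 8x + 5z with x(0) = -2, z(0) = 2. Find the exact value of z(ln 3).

-474

A = [[1,0],[8,5]]; eigenvalues λ = 1, 5.
Eigenvectors: (-1,2) for λ=1, (0,-1) for λ=5.
From the initial condition, c_1 = 2, c_2 = 2.
z(ln 3) = (2)(3^1)(2) + (2)(3^5)(-1) = -474.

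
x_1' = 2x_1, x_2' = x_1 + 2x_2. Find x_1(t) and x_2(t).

Coefficient matrix A = [[2, 0], [1, 2]].
Characteristic polynomial det(A - λI) = λ^2 - 4λ + 4 = 0.
Single eigenvalue λ = 2 with algebraic multiplicity 2.
Eigenvector v = (0,-1); generalized eigenvector w with (A-λI)w=v is (-1,2).
General solution: e^(2t)[C_1·v + C_2·(t·v + w)].

x_1(t) = -C_2e^(2t), x_2(t) = -C_1e^(2t) - C_2te^(2t) + 2C_2e^(2t)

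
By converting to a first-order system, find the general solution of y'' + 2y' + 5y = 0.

y(t) = c_1e^(-t)cos(2t) + c_2e^(-t)sin(2t)

Let x_1 = y, x_2 = y'. Then x_1' = x_2 and x_2' = -5x_1 - 2x_2.
A = [[0,1],[-5,-2]]; det(A-λI) = λ^2 + 2λ + 5.
Eigenvalues λ = -1 ± 2i.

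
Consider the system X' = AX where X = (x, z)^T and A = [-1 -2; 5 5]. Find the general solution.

Coefficient matrix A = [[-1, -2], [5, 5]].
Characteristic polynomial det(A - λI) = λ^2 - 4λ + 5 = 0.
Eigenvalues λ = 2 ± i (complex conjugate pair).
For λ=2+i: an eigenvector is (1,-1) - i(-1,2) = (1 + i, -1 - 2i).
A real fundamental pair from Re and Im of e^((2+i)t)v: X_1 = e^(2t)(cos(t)·(1,-1) + sin(t)·(-1,2)), X_2 = e^(2t)(sin(t)·(1,-1) - cos(t)·(-1,2)).
General solution: C_1X_1 + C_2X_2.

x(t) = -C_1e^(2t)sin(t) + C_1e^(2t)cos(t) + C_2e^(2t)sin(t) + C_2e^(2t)cos(t), z(t) = 2C_1e^(2t)sin(t) - C_1e^(2t)cos(t) - C_2e^(2t)sin(t) - 2C_2e^(2t)cos(t)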